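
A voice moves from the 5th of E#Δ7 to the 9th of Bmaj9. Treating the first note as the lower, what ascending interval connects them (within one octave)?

The 5th of E#Δ7 is B#; the 9th of Bmaj9 is C#.
2 letter names make it a second; at 1 semitone (a half step narrower than major) the quality is minor.

m2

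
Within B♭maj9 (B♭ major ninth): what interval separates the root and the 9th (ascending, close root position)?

major ninth

Spelling the chord: B♭–D–F–A–C.
That puts B♭ below C.
B♭ up to C spans 9 letter names and 14 semitones — a major ninth.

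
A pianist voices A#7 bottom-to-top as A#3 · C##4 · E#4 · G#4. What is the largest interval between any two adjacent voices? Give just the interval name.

Adjacent intervals: A#3→C##4 = major third; C##4→E#4 = minor third; E#4→G#4 = minor third.
The largest is A#3 to C##4, a major third (4 semitones).

major third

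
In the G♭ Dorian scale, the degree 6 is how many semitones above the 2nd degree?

The scale is G♭ A♭ B𝄫 C♭ D♭ E♭ F♭.
A♭ up to E♭ is a perfect fifth — 7 semitones.

7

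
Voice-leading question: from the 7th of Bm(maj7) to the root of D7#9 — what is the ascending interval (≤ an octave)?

The 7th of Bm(maj7) is A♯; the root of D7#9 is D.
A♯ up to D is 4 semitones, a half step narrower than a perfect fourth, so the interval is diminished.

diminished fourth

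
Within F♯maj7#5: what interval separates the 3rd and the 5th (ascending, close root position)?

major third

F♯ augmented major seventh is spelled F♯ A♯ C𝄪 E♯.
The 3rd is A♯ and the 5th is C𝄪.
Counting 3 letters and 4 half steps from A♯ gives a major third.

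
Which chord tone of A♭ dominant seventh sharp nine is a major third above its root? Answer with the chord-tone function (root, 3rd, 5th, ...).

3rd

A♭7#9: A♭-C-E♭-G♭-B.
The root is A♭. A major third above A♭ is C.
C is the chord's 3rd.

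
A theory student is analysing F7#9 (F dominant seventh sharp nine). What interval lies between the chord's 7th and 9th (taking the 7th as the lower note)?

F7#9 is spelled F–A–C–Eb–G#.
7th = Eb; 9th = G#.
3 letter names make it a third; at 5 semitones (a half step wider than major) the quality is augmented.

A3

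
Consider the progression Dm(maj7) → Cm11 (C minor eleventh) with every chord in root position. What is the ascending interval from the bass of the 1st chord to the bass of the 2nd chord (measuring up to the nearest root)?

m7

The roots are D and C.
D up to C is 10 semitones, a half step narrower than a major seventh, so the interval is minor.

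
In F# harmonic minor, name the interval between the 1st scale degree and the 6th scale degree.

F# harmonic minor: F# G# A B C# D E#.
The 1st scale degree is F# and the scale degree 6 is D.
F# up to D is 8 semitones, a half step narrower than a major sixth, so the interval is minor.

minor sixth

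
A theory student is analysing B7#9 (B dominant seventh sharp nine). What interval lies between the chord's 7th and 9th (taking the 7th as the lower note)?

A3

The chord tones of B7#9 are B–D#–F#–A–C##.
So we need the interval from A up to C##.
From A to C##: 5 semitones over a third = augmented.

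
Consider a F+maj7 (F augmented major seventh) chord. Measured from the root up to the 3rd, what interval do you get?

The chord tones of Fmaj7#5 are F-A-C#-E.
That puts F below A.
F up to A spans 3 letter names and 4 semitones — a major third.

major third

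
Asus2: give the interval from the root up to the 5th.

perfect fifth

Asus2: A–B–E.
The root is A and the 5th is E.
Counting 5 letters and 7 half steps from A gives a perfect fifth.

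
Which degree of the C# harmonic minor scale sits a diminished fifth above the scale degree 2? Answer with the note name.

A

The scale is C# D# E F# G# A B#.
The scale degree 2 is D#; a diminished fifth above that is A — scale degree 6.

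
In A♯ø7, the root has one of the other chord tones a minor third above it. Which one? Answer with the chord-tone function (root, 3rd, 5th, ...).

3rd

Spelling the chord: A♯, C♯, E, G♯.
The root is A♯. A minor third above A♯ is C♯.
C♯ is the chord's 3rd.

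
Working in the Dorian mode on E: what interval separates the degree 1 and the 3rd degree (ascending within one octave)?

E dorian: E F♯ G A B C♯ D.
So we need the interval from E up to G.
From E to G: 3 semitones over a third = minor.

minor third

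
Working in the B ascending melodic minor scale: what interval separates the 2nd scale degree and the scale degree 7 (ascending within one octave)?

B melodic minor: B C# D E F# G# A#.
The 2nd scale degree is C# and the 7th degree is A#.
From C# to A# is 9 semitones, exactly the major sixth.

M6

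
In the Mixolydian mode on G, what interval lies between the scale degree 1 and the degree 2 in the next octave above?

major ninth

The scale runs G A B C D E F.
Scale degree 1 = G; scale degree 2 (up an octave) = A.
From G to A is 14 semitones, exactly the major ninth.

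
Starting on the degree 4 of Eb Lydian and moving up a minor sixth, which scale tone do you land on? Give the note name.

The scale is Eb F G A Bb C D.
The degree 4 is A; a minor sixth above that is F — scale degree 2.

F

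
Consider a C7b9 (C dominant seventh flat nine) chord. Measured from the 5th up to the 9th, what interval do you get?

d5

The chord tones of C7b9 are C, E, G, Bb, Db.
So we need the interval from G up to Db.
G up to Db is 6 semitones, a half step narrower than a perfect fifth, so the interval is diminished.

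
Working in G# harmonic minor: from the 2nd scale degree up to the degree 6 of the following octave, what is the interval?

Spelling G# harmonic minor: G# A# B C# D# E F##.
2nd scale degree = A#; degree 6 (up an octave) = E.
From A# to E: 18 semitones over a twelfth = diminished.

diminished 12th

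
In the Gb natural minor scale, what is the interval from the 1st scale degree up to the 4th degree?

perfect 4th

The scale runs Gb Ab Bbb Cb Db Ebb Fb.
The 1st scale degree is Gb and the 4th degree is Cb.
Gb up to Cb spans 4 letter names and 5 semitones — a perfect fourth.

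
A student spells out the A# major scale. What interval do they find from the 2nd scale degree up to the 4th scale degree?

m3

A# major: A# B# C## D# E# F## G##.
The 2nd scale degree is B# and the 4th degree is D#.
B# up to D# is 3 semitones, a half step narrower than a major third, so the interval is minor.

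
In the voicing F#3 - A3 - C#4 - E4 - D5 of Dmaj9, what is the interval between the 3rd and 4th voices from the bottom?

Those voices are C#4 and E4.
C# up to E is 3 semitones, a half step narrower than a major third, so the interval is minor.

minor third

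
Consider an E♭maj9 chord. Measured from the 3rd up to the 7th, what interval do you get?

E♭maj9: E♭-G-B♭-D-F.
That puts G below D.
G up to D spans 5 letter names and 7 semitones — a perfect fifth.

perfect fifth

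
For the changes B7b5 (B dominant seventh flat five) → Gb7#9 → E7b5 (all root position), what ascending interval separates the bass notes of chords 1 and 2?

diminished sixth

The roots are B and Gb.
6 letter names make it a sixth; at 7 semitones (a whole step narrower than major) the quality is diminished.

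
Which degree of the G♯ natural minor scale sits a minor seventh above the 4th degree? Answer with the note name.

B

The scale is G♯ A♯ B C♯ D♯ E F♯.
The 4th degree is C♯; a minor seventh above that is B — scale degree 3.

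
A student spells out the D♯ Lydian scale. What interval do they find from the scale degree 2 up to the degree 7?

D♯ lydian: D♯ E♯ F𝄪 G𝄪 A♯ B♯ C𝄪.
So we need the interval from E♯ up to C𝄪.
Counting 6 letters and 9 half steps from E♯ gives a major sixth.

major sixth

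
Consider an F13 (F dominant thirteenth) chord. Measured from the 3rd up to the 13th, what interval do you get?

P11

The chord tones of F13 are F A C Eb G D.
That puts A below D.
A up to D spans 11 letter names and 17 semitones — a perfect eleventh.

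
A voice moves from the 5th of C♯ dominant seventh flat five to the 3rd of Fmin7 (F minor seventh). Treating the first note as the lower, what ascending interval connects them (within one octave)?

The 5th of C♯ dominant seventh flat five is G; the 3rd of Fmin7 (F minor seventh) is A♭.
G up to A♭ is 1 semitone, a half step narrower than a major second, so the interval is minor.

m2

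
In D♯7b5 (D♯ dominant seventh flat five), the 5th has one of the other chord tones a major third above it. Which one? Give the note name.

Spelling the chord: D♯, F𝄪, A, C♯.
The 5th is A. A major third above A is C♯.
C♯ is the chord's 7th.

C#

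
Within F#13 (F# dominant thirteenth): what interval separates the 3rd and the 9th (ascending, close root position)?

F# dominant thirteenth is spelled F#–A#–C#–E–G#–D#.
The 3rd is A# and the 9th is G#.
A# up to G# is 10 semitones, a half step narrower than a major seventh, so the interval is minor.

minor seventh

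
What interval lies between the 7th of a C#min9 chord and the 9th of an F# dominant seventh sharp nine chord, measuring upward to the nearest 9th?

augmented 6th

The 7th of C#min9 is B; the 9th of F# dominant seventh sharp nine is G##.
From B to G##: 10 semitones over a sixth = augmented.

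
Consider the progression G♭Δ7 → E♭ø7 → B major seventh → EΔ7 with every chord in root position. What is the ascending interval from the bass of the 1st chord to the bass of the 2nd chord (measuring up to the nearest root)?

M6

The roots are G♭ and E♭.
Counting 6 letters and 9 half steps from G♭ gives a major sixth.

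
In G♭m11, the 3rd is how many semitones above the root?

The chord tones of G♭ minor eleventh are G♭ B𝄫 D♭ F♭ A♭ C♭.
G♭ to B𝄫 is a minor third: 3 semitones.

3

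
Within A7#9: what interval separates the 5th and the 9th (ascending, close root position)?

A7#9: A–C#–E–G–B#.
5th = E; 9th = B#.
5 letter names make it a fifth; at 8 semitones (a half step wider than perfect) the quality is augmented.

augmented 5th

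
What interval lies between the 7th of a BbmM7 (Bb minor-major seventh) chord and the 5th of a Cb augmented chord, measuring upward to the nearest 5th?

BbmM7 (Bb minor-major seventh) has A as its 7th, and Cb augmented has G as its 5th.
7 letter names make it a seventh; at 10 semitones (a half step narrower than major) the quality is minor.

m7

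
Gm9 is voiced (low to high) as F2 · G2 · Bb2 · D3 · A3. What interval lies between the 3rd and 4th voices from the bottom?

major third

Those voices are Bb2 and D3.
From Bb to D is 4 semitones, exactly the major third.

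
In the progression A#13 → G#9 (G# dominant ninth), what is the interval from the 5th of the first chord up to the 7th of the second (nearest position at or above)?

minor second

A#13 has E# as its 5th, and G#9 (G# dominant ninth) has F# as its 7th.
2 letter names make it a second; at 1 semitone (a half step narrower than major) the quality is minor.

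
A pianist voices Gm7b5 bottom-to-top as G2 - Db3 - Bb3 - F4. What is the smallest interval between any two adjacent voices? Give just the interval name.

diminished fifth

Adjacent intervals: G2→Db3 = diminished fifth; Db3→Bb3 = major sixth; Bb3→F4 = perfect fifth.
The smallest is G2 to Db3, a diminished fifth (6 semitones).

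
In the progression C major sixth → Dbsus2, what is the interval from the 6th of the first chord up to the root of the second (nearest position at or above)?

diminished fourth

The 6th of C major sixth is A; the root of Dbsus2 is Db.
4 letter names make it a fourth; at 4 semitones (a half step narrower than perfect) the quality is diminished.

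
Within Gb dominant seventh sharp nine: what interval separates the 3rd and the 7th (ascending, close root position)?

diminished fifth

Gb dominant seventh sharp nine: Gb, Bb, Db, Fb, A.
The 3rd is Bb and the 7th is Fb.
From Bb to Fb: 6 semitones over a fifth = diminished.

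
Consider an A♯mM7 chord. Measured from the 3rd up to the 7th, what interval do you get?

The chord tones of A♯mM7 are A♯, C♯, E♯, G𝄪.
So we need the interval from C♯ up to G𝄪.
From C♯ to G𝄪: 8 semitones over a fifth = augmented.

augmented 5th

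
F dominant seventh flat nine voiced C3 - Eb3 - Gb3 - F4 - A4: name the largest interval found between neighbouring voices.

major 7th

Adjacent intervals: C3→Eb3 = minor third; Eb3→Gb3 = minor third; Gb3→F4 = major seventh; F4→A4 = major third.
The largest is Gb3 to F4, a major seventh (11 semitones).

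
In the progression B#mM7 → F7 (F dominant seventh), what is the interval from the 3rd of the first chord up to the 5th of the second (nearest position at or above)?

The 3rd of B#mM7 is D#; the 5th of F7 (F dominant seventh) is C.
From D# to C: 9 semitones over a seventh = diminished.

diminished seventh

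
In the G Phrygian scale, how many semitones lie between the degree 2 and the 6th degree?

7

The scale is G A♭ B♭ C D E♭ F.
A♭ up to E♭ is a perfect fifth — 7 semitones.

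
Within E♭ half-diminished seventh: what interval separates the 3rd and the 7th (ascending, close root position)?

E♭ half-diminished seventh is spelled E♭–G♭–B𝄫–D♭.
The 3rd is G♭ and the 7th is D♭.
From G♭ to D♭ is 7 semitones, exactly the perfect fifth.

perfect 5th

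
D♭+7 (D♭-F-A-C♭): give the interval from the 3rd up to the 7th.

diminished 5th

So we need the interval from F up to C♭.
From F to C♭: 6 semitones over a fifth = diminished.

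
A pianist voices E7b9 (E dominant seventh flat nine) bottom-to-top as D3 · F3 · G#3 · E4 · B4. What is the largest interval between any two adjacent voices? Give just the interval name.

Adjacent intervals: D3→F3 = minor third; F3→G#3 = augmented second; G#3→E4 = minor sixth; E4→B4 = perfect fifth.
The largest is G#3 to E4, a minor sixth (8 semitones).

minor sixth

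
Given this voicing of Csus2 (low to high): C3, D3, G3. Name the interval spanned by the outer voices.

P5

The outer voices are C3 and G3.
Counting 5 letters and 7 half steps from C gives a perfect fifth.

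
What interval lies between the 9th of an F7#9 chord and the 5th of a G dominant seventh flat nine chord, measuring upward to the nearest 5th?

diminished 5th

The 9th of F7#9 is G♯; the 5th of G dominant seventh flat nine is D.
From G♯ to D: 6 semitones over a fifth = diminished.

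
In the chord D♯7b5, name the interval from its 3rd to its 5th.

diminished third

D♯7b5: D♯-F𝄪-A-C♯.
So we need the interval from F𝄪 up to A.
From F𝄪 to A: 2 semitones over a third = diminished.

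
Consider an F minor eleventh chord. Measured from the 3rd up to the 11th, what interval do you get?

major ninth

Fm11: F, A♭, C, E♭, G, B♭.
The 3rd is A♭ and the 11th is B♭.
From A♭ to B♭ is 14 semitones, exactly the major ninth.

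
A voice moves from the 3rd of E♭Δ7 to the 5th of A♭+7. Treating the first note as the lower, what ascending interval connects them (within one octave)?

The 3rd of E♭Δ7 is G; the 5th of A♭+7 is E.
From G to E is 9 semitones, exactly the major sixth.

major sixth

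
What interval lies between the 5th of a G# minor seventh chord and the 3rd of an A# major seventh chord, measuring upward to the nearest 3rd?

major seventh

G# minor seventh has D# as its 5th, and A# major seventh has C## as its 3rd.
Counting 7 letters and 11 half steps from D# gives a major seventh.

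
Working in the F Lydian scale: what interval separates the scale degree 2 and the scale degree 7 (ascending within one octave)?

The scale runs F G A B C D E.
Scale degree 2 = G; 7th degree = E.
G up to E spans 6 letter names and 9 semitones — a major sixth.

major sixth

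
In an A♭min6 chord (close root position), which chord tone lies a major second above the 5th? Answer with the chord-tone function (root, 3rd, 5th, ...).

The chord tones of A♭m6 are A♭–C♭–E♭–F.
The 5th is E♭. A major second above E♭ is F.
F is the chord's 6th.

6th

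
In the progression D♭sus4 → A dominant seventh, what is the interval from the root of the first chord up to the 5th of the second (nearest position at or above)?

A2

The root of D♭sus4 is D♭; the 5th of A dominant seventh is E.
From D♭ to E: 3 semitones over a second = augmented.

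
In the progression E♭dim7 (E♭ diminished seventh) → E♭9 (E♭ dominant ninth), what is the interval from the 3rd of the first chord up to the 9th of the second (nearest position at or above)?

The 3rd of E♭dim7 (E♭ diminished seventh) is G♭; the 9th of E♭9 (E♭ dominant ninth) is F.
Counting 7 letters and 11 half steps from G♭ gives a major seventh.

M7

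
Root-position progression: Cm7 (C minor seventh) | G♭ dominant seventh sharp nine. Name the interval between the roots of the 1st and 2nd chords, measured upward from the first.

The roots are C and G♭.
From C to G♭: 6 semitones over a fifth = diminished.

diminished fifth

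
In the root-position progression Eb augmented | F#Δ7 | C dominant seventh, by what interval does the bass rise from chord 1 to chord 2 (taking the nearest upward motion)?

The roots are Eb and F#.
From Eb to F#: 3 semitones over a second = augmented.

augmented 2nd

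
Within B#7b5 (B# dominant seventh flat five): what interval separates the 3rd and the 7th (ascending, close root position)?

diminished fifth

B# dominant seventh flat five is spelled B#-D##-F#-A#.
So we need the interval from D## up to A#.
From D## to A#: 6 semitones over a fifth = diminished.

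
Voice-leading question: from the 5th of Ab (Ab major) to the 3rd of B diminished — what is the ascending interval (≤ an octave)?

major 7th

The 5th of Ab (Ab major) is Eb; the 3rd of B diminished is D.
Eb up to D spans 7 letter names and 11 semitones — a major seventh.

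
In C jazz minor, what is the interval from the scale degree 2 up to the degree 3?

Spelling C jazz minor: C D Eb F G A B.
So we need the interval from D up to Eb.
D up to Eb is 1 semitone, a half step narrower than a major second, so the interval is minor.

minor second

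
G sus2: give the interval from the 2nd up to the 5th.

perfect fourth

Gsus2: G-A-D.
The 2nd is A and the 5th is D.
Counting 4 letters and 5 half steps from A gives a perfect fourth.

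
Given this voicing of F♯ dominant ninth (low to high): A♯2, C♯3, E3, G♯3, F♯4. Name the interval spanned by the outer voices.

m13

The outer voices are A♯2 and F♯4.
A♯ up to F♯ is 20 semitones, a half step narrower than a major thirteenth, so the interval is minor.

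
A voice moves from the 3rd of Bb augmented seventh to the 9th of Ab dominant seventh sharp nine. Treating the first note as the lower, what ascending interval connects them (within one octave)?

Bb augmented seventh has D as its 3rd, and Ab dominant seventh sharp nine has B as its 9th.
Counting 6 letters and 9 half steps from D gives a major sixth.

major sixth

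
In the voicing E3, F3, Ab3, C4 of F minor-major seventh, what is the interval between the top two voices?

Those voices are Ab3 and C4.
From Ab to C is 4 semitones, exactly the major third.

major third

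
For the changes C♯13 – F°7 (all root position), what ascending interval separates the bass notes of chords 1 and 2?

The roots are C♯ and F.
From C♯ to F: 4 semitones over a fourth = diminished.

diminished fourth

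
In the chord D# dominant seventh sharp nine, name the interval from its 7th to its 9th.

D#7#9 is spelled D#-F##-A#-C#-E##.
The 7th is C# and the 9th is E##.
3 letter names make it a third; at 5 semitones (a half step wider than major) the quality is augmented.

A3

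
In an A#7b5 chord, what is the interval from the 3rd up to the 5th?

diminished third

The chord tones of A#7b5 are A#, C##, E, G#.
That puts C## below E.
3 letter names make it a third; at 2 semitones (a whole step narrower than major) the quality is diminished.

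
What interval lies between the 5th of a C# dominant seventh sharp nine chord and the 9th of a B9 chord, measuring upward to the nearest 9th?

P4

The 5th of C# dominant seventh sharp nine is G#; the 9th of B9 is C#.
From G# to C# is 5 semitones, exactly the perfect fourth.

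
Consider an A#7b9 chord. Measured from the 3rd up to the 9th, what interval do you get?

diminished 7th

Spelling the chord: A# C## E# G# B.
The 3rd is C## and the 9th is B.
C## up to B is 9 semitones, a whole step narrower than a major seventh, so the interval is diminished.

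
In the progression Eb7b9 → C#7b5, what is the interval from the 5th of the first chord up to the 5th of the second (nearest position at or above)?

The 5th of Eb7b9 is Bb; the 5th of C#7b5 is G.
From Bb to G is 9 semitones, exactly the major sixth.

M6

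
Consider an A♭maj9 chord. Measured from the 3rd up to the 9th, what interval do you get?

minor seventh

A♭ major ninth: A♭ C E♭ G B♭.
So we need the interval from C up to B♭.
7 letter names make it a seventh; at 10 semitones (a half step narrower than major) the quality is minor.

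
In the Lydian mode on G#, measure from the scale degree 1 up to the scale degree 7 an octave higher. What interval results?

G# lydian: G# A# B# C## D# E# F##.
That puts G# below F##.
G# up to F## spans 14 letter names and 23 semitones — a major fourteenth.

major fourteenth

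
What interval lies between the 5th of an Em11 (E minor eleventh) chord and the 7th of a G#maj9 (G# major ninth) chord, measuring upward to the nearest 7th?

Em11 (E minor eleventh) has B as its 5th, and G#maj9 (G# major ninth) has F## as its 7th.
From B to F##: 8 semitones over a fifth = augmented.

augmented 5th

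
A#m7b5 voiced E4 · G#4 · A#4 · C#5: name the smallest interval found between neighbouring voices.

Adjacent intervals: E4→G#4 = major third; G#4→A#4 = major second; A#4→C#5 = minor third.
The smallest is G#4 to A#4, a major second (2 semitones).

major 2nd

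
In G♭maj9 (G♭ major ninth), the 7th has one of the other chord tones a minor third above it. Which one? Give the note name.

Ab

G♭ major ninth is spelled G♭-B♭-D♭-F-A♭.
The 7th is F. A minor third above F is A♭.
A♭ is the chord's 9th.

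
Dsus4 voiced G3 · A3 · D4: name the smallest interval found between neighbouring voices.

Adjacent intervals: G3→A3 = major second; A3→D4 = perfect fourth.
The smallest is G3 to A3, a major second (2 semitones).

major second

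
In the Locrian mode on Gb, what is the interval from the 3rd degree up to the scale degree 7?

perfect fifth

Gb locrian: Gb Abb Bbb Cb Dbb Ebb Fb.
So we need the interval from Bbb up to Fb.
From Bbb to Fb is 7 semitones, exactly the perfect fifth.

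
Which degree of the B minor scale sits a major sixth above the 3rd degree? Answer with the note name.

The scale is B C# D E F# G A.
The 3rd degree is D; a major sixth above that is B — scale degree 1.

B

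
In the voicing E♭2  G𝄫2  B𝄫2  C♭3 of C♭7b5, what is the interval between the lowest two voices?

Those voices are E♭2 and G𝄫2.
E♭ up to G𝄫 is 2 semitones, a whole step narrower than a major third, so the interval is diminished.

diminished 3rd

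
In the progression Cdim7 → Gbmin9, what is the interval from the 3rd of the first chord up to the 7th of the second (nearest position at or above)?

Cdim7 has Eb as its 3rd, and Gbmin9 has Fb as its 7th.
2 letter names make it a second; at 1 semitone (a half step narrower than major) the quality is minor.

minor second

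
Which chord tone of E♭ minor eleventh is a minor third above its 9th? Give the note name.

Ab

The chord tones of E♭m11 (E♭ minor eleventh) are E♭, G♭, B♭, D♭, F, A♭.
The 9th is F. A minor third above F is A♭.
A♭ is the chord's 11th.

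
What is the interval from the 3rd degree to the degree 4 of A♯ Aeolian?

major second

Spelling A♯ Aeolian: A♯ B♯ C♯ D♯ E♯ F♯ G♯.
The 3rd degree is C♯ and the scale degree 4 is D♯.
Counting 2 letters and 2 half steps from C♯ gives a major second.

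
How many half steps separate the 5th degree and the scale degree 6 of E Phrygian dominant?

1

The scale is E F G♯ A B C D.
B up to C is a minor second — 1 semitone.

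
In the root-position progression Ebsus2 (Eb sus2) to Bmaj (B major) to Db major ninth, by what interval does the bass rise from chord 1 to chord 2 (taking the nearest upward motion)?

The roots are Eb and B.
From Eb to B: 8 semitones over a fifth = augmented.

augmented fifth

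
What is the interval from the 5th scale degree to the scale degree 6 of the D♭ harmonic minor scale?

The scale runs D♭ E♭ F♭ G♭ A♭ B𝄫 C.
That puts A♭ below B𝄫.
From A♭ to B𝄫: 1 semitone over a second = minor.

m2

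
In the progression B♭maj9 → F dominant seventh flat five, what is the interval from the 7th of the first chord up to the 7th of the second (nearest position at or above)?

diminished fifth

B♭maj9 has A as its 7th, and F dominant seventh flat five has E♭ as its 7th.
A up to E♭ is 6 semitones, a half step narrower than a perfect fifth, so the interval is diminished.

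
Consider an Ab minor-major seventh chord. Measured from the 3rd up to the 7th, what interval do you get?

Abm(maj7) (Ab minor-major seventh): Ab-Cb-Eb-G.
That puts Cb below G.
5 letter names make it a fifth; at 8 semitones (a half step wider than perfect) the quality is augmented.

augmented fifth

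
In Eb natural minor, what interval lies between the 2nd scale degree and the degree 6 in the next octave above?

Eb natural minor: Eb F Gb Ab Bb Cb Db.
That puts F below Cb.
F up to Cb is 18 semitones, a half step narrower than a perfect twelfth, so the interval is diminished.

diminished 12th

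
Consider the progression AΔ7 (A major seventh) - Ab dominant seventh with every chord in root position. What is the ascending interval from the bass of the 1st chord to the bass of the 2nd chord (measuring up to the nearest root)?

The roots are A and Ab.
A up to Ab is 11 semitones, a half step narrower than a perfect octave, so the interval is diminished.

d8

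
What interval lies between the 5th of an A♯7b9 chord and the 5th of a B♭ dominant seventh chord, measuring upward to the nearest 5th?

diminished second

The 5th of A♯7b9 is E♯; the 5th of B♭ dominant seventh is F.
E♯ up to F is 0 semitones, a whole step narrower than a major second, so the interval is diminished.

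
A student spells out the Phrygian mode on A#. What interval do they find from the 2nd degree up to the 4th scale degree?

major third

A# phrygian: A# B C# D# E# F# G#.
So we need the interval from B up to D#.
From B to D# is 4 semitones, exactly the major third.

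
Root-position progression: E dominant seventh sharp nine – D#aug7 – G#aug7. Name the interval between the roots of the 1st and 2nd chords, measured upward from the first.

The roots are E and D#.
Counting 7 letters and 11 half steps from E gives a major seventh.

major 7th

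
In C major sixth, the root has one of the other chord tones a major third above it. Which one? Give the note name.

E

The chord tones of C major sixth are C-E-G-A.
The root is C. A major third above C is E.
E is the chord's 3rd.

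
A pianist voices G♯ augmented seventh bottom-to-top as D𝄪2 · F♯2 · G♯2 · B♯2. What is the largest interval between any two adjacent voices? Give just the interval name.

Adjacent intervals: D𝄪2→F♯2 = diminished third; F♯2→G♯2 = major second; G♯2→B♯2 = major third.
The largest is G♯2 to B♯2, a major third (4 semitones).

major third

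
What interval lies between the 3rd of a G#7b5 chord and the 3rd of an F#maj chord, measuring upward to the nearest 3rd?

minor seventh

The 3rd of G#7b5 is B#; the 3rd of F#maj is A#.
B# up to A# is 10 semitones, a half step narrower than a major seventh, so the interval is minor.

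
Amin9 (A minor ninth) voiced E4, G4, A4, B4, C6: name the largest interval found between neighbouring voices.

Adjacent intervals: E4→G4 = minor third; G4→A4 = major second; A4→B4 = major second; B4→C6 = minor ninth.
The largest is B4 to C6, a minor ninth (13 semitones).

m9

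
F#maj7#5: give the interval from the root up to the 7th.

major seventh

F#+maj7 (F# augmented major seventh): F# A# C## E#.
That puts F# below E#.
From F# to E# is 11 semitones, exactly the major seventh.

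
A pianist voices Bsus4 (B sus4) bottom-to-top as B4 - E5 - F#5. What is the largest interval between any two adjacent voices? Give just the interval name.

Adjacent intervals: B4→E5 = perfect fourth; E5→F#5 = major second.
The largest is B4 to E5, a perfect fourth (5 semitones).

perfect fourth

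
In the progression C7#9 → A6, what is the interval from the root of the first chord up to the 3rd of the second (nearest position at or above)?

C7#9 has C as its root, and A6 has C♯ as its 3rd.
1 letter names make it a unison; at 1 semitone (a half step wider than perfect) the quality is augmented.

augmented unison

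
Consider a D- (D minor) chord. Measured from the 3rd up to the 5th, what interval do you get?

major third

The chord tones of Dm are D-F-A.
The 3rd is F and the 5th is A.
F up to A spans 3 letter names and 4 semitones — a major third.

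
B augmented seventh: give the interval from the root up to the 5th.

B augmented seventh is spelled B, D#, F##, A.
Root = B; 5th = F##.
From B to F##: 8 semitones over a fifth = augmented.

augmented 5th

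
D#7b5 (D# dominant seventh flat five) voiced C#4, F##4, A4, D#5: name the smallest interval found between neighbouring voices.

Adjacent intervals: C#4→F##4 = augmented fourth; F##4→A4 = diminished third; A4→D#5 = augmented fourth.
The smallest is F##4 to A4, a diminished third (2 semitones).

diminished third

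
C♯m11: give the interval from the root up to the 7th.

The chord tones of C♯ minor eleventh are C♯ E G♯ B D♯ F♯.
Root = C♯; 7th = B.
C♯ up to B is 10 semitones, a half step narrower than a major seventh, so the interval is minor.

minor seventh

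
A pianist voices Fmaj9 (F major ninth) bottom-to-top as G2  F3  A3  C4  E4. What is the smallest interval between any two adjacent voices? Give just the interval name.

Adjacent intervals: G2→F3 = minor seventh; F3→A3 = major third; A3→C4 = minor third; C4→E4 = major third.
The smallest is A3 to C4, a minor third (3 semitones).

minor third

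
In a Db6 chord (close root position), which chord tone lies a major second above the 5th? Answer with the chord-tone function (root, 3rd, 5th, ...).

Spelling the chord: Db F Ab Bb.
The 5th is Ab. A major second above Ab is Bb.
Bb is the chord's 6th.

6th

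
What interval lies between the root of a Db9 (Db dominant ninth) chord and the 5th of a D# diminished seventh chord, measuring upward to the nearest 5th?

augmented fifth

The root of Db9 (Db dominant ninth) is Db; the 5th of D# diminished seventh is A.
From Db to A: 8 semitones over a fifth = augmented.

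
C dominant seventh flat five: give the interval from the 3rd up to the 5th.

diminished third

C7b5 is spelled C–E–Gb–Bb.
The 3rd is E and the 5th is Gb.
From E to Gb: 2 semitones over a third = diminished.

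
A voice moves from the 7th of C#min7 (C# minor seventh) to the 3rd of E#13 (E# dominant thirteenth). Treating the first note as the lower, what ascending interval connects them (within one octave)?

augmented sixth

The 7th of C#min7 (C# minor seventh) is B; the 3rd of E#13 (E# dominant thirteenth) is G##.
From B to G##: 10 semitones over a sixth = augmented.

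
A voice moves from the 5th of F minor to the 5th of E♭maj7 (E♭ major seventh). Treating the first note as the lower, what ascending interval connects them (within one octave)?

F minor has C as its 5th, and E♭maj7 (E♭ major seventh) has B♭ as its 5th.
From C to B♭: 10 semitones over a seventh = minor.

minor seventh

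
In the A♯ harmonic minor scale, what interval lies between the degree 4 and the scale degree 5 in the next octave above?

The scale runs A♯ B♯ C♯ D♯ E♯ F♯ G𝄪.
The degree 4 is D♯ and the scale degree 5 (up an octave) is E♯.
D♯ up to E♯ spans 9 letter names and 14 semitones — a major ninth.

major ninth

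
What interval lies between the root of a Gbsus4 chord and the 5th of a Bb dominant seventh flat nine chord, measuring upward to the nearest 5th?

major 7th

Gbsus4 has Gb as its root, and Bb dominant seventh flat nine has F as its 5th.
From Gb to F is 11 semitones, exactly the major seventh.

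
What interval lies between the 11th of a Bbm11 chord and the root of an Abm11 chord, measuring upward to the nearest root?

perfect fourth

Bbm11 has Eb as its 11th, and Abm11 has Ab as its root.
Counting 4 letters and 5 half steps from Eb gives a perfect fourth.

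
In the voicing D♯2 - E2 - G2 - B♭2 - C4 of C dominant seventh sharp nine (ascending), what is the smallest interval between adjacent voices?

Adjacent intervals: D♯2→E2 = minor second; E2→G2 = minor third; G2→B♭2 = minor third; B♭2→C4 = major ninth.
The smallest is D♯2 to E2, a minor second (1 semitone).

minor second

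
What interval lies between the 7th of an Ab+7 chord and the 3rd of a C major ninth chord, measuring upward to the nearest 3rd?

A6

Ab+7 has Gb as its 7th, and C major ninth has E as its 3rd.
Gb up to E is 10 semitones, a half step wider than a major sixth, so the interval is augmented.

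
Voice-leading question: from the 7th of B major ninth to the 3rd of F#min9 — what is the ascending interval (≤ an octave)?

d8

B major ninth has A# as its 7th, and F#min9 has A as its 3rd.
From A# to A: 11 semitones over an octave = diminished.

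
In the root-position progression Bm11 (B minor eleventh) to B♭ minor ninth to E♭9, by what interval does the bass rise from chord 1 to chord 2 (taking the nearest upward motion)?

diminished octave

The roots are B and B♭.
From B to B♭: 11 semitones over an octave = diminished.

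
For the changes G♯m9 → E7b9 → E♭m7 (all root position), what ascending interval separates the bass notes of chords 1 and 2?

minor sixth

The roots are G♯ and E.
6 letter names make it a sixth; at 8 semitones (a half step narrower than major) the quality is minor.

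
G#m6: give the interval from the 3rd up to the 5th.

major third

The chord tones of G#min6 are G#–B–D#–E#.
That puts B below D#.
From B to D# is 4 semitones, exactly the major third.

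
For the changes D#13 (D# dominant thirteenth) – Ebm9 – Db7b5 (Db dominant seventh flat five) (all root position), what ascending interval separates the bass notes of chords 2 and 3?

minor 7th

The roots are Eb and Db.
From Eb to Db: 10 semitones over a seventh = minor.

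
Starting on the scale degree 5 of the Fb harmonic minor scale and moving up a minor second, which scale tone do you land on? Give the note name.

Dbb

The scale is Fb Gb Abb Bbb Cb Dbb Eb.
The scale degree 5 is Cb; a minor second above that is Dbb — scale degree 6.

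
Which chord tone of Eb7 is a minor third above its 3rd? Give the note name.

Bb

The chord tones of Eb7 are Eb G Bb Db.
The 3rd is G. A minor third above G is Bb.
Bb is the chord's 5th.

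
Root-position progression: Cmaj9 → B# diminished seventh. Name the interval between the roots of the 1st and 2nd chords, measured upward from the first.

A7

The roots are C and B#.
From C to B#: 12 semitones over a seventh = augmented.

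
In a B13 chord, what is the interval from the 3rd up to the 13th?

B13 (B dominant thirteenth) is spelled B, D#, F#, A, C#, G#.
So we need the interval from D# up to G#.
Counting 11 letters and 17 half steps from D# gives a perfect eleventh.

perfect eleventh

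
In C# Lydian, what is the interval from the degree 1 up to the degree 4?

augmented fourth

Spelling C# Lydian: C# D# E# F## G# A# B#.
So we need the interval from C# up to F##.
From C# to F##: 6 semitones over a fourth = augmented.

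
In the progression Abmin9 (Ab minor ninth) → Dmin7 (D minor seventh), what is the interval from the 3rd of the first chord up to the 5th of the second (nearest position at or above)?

augmented sixth

The 3rd of Abmin9 (Ab minor ninth) is Cb; the 5th of Dmin7 (D minor seventh) is A.
6 letter names make it a sixth; at 10 semitones (a half step wider than major) the quality is augmented.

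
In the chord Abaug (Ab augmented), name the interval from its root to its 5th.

A5

Ab augmented is spelled Ab–C–E.
Root = Ab; 5th = E.
From Ab to E: 8 semitones over a fifth = augmented.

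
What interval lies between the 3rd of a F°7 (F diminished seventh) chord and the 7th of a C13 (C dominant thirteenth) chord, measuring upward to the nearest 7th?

major 2nd

F°7 (F diminished seventh) has Ab as its 3rd, and C13 (C dominant thirteenth) has Bb as its 7th.
From Ab to Bb is 2 semitones, exactly the major second.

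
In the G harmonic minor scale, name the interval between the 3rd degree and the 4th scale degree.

The scale runs G A Bb C D Eb F#.
The 3rd degree is Bb and the 4th scale degree is C.
From Bb to C is 2 semitones, exactly the major second.

major second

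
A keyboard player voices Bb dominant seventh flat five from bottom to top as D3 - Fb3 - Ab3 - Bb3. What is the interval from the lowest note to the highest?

The outer voices are D3 and Bb3.
D up to Bb is 8 semitones, a half step narrower than a major sixth, so the interval is minor.

minor sixth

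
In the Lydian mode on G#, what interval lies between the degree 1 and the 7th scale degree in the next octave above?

Spelling the Lydian mode on G#: G# A# B# C## D# E# F##.
Degree 1 = G#; degree 7 (up an octave) = F##.
Counting 14 letters and 23 half steps from G# gives a major fourteenth.

M14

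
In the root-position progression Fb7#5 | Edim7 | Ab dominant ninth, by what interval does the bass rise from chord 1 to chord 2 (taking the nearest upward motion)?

augmented seventh

The roots are Fb and E.
From Fb to E: 12 semitones over a seventh = augmented.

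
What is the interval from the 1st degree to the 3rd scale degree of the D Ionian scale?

The scale runs D E F# G A B C#.
1st degree = D; degree 3 = F#.
D up to F# spans 3 letter names and 4 semitones — a major third.

major third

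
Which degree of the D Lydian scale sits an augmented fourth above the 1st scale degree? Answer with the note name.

The scale is D E F# G# A B C#.
The 1st scale degree is D; an augmented fourth above that is G# — scale degree 4.

G#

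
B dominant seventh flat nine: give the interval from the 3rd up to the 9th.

diminished 7th

The chord tones of B7b9 are B D♯ F♯ A C.
So we need the interval from D♯ up to C.
D♯ up to C is 9 semitones, a whole step narrower than a major seventh, so the interval is diminished.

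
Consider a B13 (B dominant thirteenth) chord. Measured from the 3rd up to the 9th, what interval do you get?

minor seventh

The chord tones of B13 (B dominant thirteenth) are B, D#, F#, A, C#, G#.
So we need the interval from D# up to C#.
D# up to C# is 10 semitones, a half step narrower than a major seventh, so the interval is minor.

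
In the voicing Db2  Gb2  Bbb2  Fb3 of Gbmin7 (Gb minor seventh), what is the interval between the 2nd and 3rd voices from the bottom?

Those voices are Gb2 and Bbb2.
From Gb to Bbb: 3 semitones over a third = minor.

minor third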